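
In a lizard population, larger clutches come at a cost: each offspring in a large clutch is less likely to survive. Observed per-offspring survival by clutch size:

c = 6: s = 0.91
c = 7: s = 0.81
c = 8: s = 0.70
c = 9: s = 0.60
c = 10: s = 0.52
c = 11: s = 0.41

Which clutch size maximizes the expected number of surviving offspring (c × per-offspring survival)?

Expected surviving offspring = c × s(c):
  c=6: 6 × 0.91 = 5.460
  c=7: 7 × 0.81 = 5.670
  c=8: 8 × 0.70 = 5.600
  c=9: 9 × 0.60 = 5.400
  c=10: 10 × 0.52 = 5.200
  c=11: 11 × 0.41 = 4.510
Maximum at c = 7 (5.670 surviving offspring).

7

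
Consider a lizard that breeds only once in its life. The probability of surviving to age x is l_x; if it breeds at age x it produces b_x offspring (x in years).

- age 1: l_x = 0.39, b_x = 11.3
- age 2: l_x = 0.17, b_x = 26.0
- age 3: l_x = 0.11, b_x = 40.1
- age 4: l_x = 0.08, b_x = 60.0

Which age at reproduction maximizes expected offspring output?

4

Expected offspring if breeding at age x = l_x × b_x:
  age 1: 0.39 × 11.3 = 4.407
  age 2: 0.17 × 26.0 = 4.420
  age 3: 0.11 × 40.1 = 4.411
  age 4: 0.08 × 60.0 = 4.800
Maximum at age 4 (4.800).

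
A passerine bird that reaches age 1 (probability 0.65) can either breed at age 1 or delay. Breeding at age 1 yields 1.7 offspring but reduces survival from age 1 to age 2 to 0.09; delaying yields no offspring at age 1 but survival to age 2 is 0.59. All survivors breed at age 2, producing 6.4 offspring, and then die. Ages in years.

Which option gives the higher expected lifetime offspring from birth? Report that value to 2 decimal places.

2.45

breed at age 1: R₀ = 0.65 × (1.7 + 0.09 × 6.4) = 0.65 × 2.2760 = 1.4794
delay to age 2: R₀ = 0.65 × (0.59 × 6.4) = 0.65 × 3.7760 = 2.4544
Higher: delay to age 2 (2.4544).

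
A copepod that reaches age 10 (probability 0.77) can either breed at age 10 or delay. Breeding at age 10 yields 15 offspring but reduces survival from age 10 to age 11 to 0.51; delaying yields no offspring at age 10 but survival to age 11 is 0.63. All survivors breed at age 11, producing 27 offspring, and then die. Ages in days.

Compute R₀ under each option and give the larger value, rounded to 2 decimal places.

22.15

breed at age 10: R₀ = 0.77 × (15 + 0.51 × 27) = 0.77 × 28.7700 = 22.1529
delay to age 11: R₀ = 0.77 × (0.63 × 27) = 0.77 × 17.0100 = 13.0977
Higher: breed at age 10 (22.1529).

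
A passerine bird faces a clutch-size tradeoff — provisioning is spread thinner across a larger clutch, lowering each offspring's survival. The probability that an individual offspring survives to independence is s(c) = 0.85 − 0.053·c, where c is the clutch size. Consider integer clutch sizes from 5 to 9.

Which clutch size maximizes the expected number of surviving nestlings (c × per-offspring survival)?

Expected surviving nestlings = c × s(c):
  c=5: 5 × 0.585 = 2.925
  c=6: 6 × 0.532 = 3.192
  c=7: 7 × 0.479 = 3.353
  c=8: 8 × 0.426 = 3.408
  c=9: 9 × 0.373 = 3.357
Maximum at c = 8 (3.408 surviving nestlings).

8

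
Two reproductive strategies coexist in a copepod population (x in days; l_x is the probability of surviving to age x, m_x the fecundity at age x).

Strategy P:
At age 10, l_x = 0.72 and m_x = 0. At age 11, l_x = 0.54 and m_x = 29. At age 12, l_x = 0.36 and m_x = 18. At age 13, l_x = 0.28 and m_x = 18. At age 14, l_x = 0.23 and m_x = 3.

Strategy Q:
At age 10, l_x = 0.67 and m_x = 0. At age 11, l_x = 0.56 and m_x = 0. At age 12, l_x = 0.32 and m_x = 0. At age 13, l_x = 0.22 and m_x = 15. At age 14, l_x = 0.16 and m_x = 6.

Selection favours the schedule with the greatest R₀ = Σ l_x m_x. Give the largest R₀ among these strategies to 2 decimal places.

Strategy P: R₀ = 0.72×0 + 0.54×29 + 0.36×18 + 0.28×18 + 0.23×3 = 27.8700
Strategy Q: R₀ = 0.67×0 + 0.56×0 + 0.32×0 + 0.22×15 + 0.16×6 = 4.2600
Highest R₀: strategy P with 27.8700.

27.87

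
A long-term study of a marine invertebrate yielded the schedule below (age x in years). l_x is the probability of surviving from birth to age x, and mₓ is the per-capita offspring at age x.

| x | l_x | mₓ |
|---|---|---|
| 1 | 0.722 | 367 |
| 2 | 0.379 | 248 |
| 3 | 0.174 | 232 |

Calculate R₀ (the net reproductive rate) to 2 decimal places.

399.33

R₀ = Σ l_x mₓ:
  age 1: 0.722 × 367 = 264.9740
  age 2: 0.379 × 248 = 93.9920
  age 3: 0.174 × 232 = 40.3680
R₀ = 264.9740 + 93.9920 + 40.3680 = 399.3340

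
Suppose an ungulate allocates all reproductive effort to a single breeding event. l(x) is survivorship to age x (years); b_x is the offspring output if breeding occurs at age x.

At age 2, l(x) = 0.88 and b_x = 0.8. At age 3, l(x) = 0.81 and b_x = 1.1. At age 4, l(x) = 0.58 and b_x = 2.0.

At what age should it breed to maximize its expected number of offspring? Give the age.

Expected offspring if breeding at age x = l(x) × b_x:
  age 2: 0.88 × 0.8 = 0.704
  age 3: 0.81 × 1.1 = 0.891
  age 4: 0.58 × 2.0 = 1.160
Maximum at age 4 (1.160).

4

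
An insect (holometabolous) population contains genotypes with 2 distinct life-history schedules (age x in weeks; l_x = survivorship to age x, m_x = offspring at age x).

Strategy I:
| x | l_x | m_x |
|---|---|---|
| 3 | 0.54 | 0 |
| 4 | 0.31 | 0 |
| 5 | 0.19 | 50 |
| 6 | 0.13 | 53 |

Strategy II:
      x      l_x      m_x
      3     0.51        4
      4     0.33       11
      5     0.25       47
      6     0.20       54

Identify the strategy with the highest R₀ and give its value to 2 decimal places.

Strategy I: R₀ = 0.54×0 + 0.31×0 + 0.19×50 + 0.13×53 = 16.3900
Strategy II: R₀ = 0.51×4 + 0.33×11 + 0.25×47 + 0.20×54 = 28.2200
Highest R₀: strategy II with 28.2200.

28.22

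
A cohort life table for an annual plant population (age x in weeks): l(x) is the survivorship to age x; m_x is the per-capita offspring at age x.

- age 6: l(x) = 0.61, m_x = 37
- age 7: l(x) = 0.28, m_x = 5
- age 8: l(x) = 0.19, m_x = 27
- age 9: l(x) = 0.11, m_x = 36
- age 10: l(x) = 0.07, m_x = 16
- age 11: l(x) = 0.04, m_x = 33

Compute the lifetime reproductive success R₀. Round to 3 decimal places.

35.500

R₀ = Σ l(x) m_x:
  age 6: 0.61 × 37 = 22.5700
  age 7: 0.28 × 5 = 1.4000
  age 8: 0.19 × 27 = 5.1300
  age 9: 0.11 × 36 = 3.9600
  age 10: 0.07 × 16 = 1.1200
  age 11: 0.04 × 33 = 1.3200
R₀ = 22.5700 + 1.4000 + 5.1300 + 3.9600 + 1.1200 + 1.3200 = 35.5000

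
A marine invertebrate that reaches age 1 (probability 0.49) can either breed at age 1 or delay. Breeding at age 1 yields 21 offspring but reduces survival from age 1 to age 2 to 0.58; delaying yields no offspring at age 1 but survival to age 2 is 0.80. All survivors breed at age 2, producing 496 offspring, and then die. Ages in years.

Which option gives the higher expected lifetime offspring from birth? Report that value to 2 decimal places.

194.43

breed at age 1: R₀ = 0.49 × (21 + 0.58 × 496) = 0.49 × 308.6800 = 151.2532
delay to age 2: R₀ = 0.49 × (0.80 × 496) = 0.49 × 396.8000 = 194.4320
Higher: delay to age 2 (194.4320).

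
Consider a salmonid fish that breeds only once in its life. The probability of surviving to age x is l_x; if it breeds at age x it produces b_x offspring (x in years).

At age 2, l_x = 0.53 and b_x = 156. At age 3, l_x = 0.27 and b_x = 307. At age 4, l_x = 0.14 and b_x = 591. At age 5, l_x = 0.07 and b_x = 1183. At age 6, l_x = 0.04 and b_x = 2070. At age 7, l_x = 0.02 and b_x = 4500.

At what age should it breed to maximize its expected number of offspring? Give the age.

7

Expected offspring if breeding at age x = l_x × b_x:
  age 2: 0.53 × 156 = 82.680
  age 3: 0.27 × 307 = 82.890
  age 4: 0.14 × 591 = 82.740
  age 5: 0.07 × 1183 = 82.810
  age 6: 0.04 × 2070 = 82.800
  age 7: 0.02 × 4500 = 90.000
Maximum at age 7 (90.000).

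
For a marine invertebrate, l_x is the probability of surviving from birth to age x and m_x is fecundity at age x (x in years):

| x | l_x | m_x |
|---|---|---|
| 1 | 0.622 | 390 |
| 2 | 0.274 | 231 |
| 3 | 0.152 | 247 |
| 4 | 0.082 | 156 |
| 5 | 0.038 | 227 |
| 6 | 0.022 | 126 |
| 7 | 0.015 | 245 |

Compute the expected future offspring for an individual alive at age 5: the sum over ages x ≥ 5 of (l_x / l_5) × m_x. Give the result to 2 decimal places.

396.66

l_5 = 0.038. Conditional survival from age 5 to x is l_x / l_5.
  x=5: (0.038/0.038) × 227 = 227.0000
  x=6: (0.022/0.038) × 126 = 72.9474
  x=7: (0.015/0.038) × 245 = 96.7105
Sum = 227.0000 + 72.9474 + 96.7105 = 396.6579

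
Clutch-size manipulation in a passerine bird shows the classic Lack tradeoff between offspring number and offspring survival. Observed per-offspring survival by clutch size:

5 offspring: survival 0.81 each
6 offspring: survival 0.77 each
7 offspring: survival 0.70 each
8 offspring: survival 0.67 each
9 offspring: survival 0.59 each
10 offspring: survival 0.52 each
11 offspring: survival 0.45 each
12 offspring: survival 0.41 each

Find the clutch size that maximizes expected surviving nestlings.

8

Expected surviving nestlings = c × s(c):
  c=5: 5 × 0.81 = 4.050
  c=6: 6 × 0.77 = 4.620
  c=7: 7 × 0.70 = 4.900
  c=8: 8 × 0.67 = 5.360
  c=9: 9 × 0.59 = 5.310
  c=10: 10 × 0.52 = 5.200
  c=11: 11 × 0.45 = 4.950
  c=12: 12 × 0.41 = 4.920
Maximum at c = 8 (5.360 surviving nestlings).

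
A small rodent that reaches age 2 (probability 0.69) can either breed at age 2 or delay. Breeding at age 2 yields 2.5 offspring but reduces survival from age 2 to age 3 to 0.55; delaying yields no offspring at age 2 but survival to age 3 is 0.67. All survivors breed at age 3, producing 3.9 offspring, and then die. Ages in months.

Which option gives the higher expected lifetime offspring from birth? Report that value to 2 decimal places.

breed at age 2: R₀ = 0.69 × (2.5 + 0.55 × 3.9) = 0.69 × 4.6450 = 3.2050
delay to age 3: R₀ = 0.69 × (0.67 × 3.9) = 0.69 × 2.6130 = 1.8030
Higher: breed at age 2 (3.2050).

3.21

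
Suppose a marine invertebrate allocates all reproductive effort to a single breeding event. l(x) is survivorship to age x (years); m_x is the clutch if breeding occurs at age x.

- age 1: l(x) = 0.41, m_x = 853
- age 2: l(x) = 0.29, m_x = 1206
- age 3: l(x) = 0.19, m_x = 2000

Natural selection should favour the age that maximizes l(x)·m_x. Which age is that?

3

Expected offspring if breeding at age x = l(x) × m_x:
  age 1: 0.41 × 853 = 349.730
  age 2: 0.29 × 1206 = 349.740
  age 3: 0.19 × 2000 = 380.000
Maximum at age 3 (380.000).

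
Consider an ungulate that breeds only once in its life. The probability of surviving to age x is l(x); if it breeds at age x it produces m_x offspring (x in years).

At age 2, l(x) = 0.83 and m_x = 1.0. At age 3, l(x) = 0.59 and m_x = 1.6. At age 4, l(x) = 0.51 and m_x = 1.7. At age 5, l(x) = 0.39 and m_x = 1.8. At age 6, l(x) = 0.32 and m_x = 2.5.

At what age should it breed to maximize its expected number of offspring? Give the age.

3

Expected offspring if breeding at age x = l(x) × m_x:
  age 2: 0.83 × 1.0 = 0.830
  age 3: 0.59 × 1.6 = 0.944
  age 4: 0.51 × 1.7 = 0.867
  age 5: 0.39 × 1.8 = 0.702
  age 6: 0.32 × 2.5 = 0.800
Maximum at age 3 (0.944).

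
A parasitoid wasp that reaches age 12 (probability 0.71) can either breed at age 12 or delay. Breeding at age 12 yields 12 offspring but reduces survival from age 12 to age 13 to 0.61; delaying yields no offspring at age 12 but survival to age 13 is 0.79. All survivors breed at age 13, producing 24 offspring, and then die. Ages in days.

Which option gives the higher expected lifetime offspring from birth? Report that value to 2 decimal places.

18.91

breed at age 12: R₀ = 0.71 × (12 + 0.61 × 24) = 0.71 × 26.6400 = 18.9144
delay to age 13: R₀ = 0.71 × (0.79 × 24) = 0.71 × 18.9600 = 13.4616
Higher: breed at age 12 (18.9144).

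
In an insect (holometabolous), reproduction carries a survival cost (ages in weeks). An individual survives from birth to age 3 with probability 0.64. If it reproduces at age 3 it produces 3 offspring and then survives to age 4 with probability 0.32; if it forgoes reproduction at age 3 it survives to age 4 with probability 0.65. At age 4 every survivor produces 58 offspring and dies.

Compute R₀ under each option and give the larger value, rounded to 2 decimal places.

breed at age 3: R₀ = 0.64 × (3 + 0.32 × 58) = 0.64 × 21.5600 = 13.7984
delay to age 4: R₀ = 0.64 × (0.65 × 58) = 0.64 × 37.7000 = 24.1280
Higher: delay to age 4 (24.1280).

24.13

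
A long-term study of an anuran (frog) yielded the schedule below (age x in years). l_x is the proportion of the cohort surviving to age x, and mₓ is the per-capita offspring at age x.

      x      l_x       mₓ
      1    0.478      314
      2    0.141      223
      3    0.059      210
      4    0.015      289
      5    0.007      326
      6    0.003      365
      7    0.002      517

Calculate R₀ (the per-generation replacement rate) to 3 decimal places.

R₀ = Σ l_x mₓ:
  age 1: 0.478 × 314 = 150.0920
  age 2: 0.141 × 223 = 31.4430
  age 3: 0.059 × 210 = 12.3900
  age 4: 0.015 × 289 = 4.3350
  age 5: 0.007 × 326 = 2.2820
  age 6: 0.003 × 365 = 1.0950
  age 7: 0.002 × 517 = 1.0340
R₀ = 150.0920 + 31.4430 + 12.3900 + 4.3350 + 2.2820 + 1.0950 + 1.0340 = 202.6710

202.671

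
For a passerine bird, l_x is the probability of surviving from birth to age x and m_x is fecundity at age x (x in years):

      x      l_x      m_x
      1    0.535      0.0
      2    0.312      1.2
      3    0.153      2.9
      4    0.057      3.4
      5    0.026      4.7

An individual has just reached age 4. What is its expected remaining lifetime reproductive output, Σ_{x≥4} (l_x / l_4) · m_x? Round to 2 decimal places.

l_4 = 0.057. Conditional survival from age 4 to x is l_x / l_4.
  x=4: (0.057/0.057) × 3.4 = 3.4000
  x=5: (0.026/0.057) × 4.7 = 2.1439
Sum = 3.4000 + 2.1439 = 5.5439

5.54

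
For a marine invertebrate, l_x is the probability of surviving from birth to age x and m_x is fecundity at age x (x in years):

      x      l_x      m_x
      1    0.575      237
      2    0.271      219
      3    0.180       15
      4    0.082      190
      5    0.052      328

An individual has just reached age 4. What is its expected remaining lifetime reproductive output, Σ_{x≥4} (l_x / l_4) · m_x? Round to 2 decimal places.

398.00

l_4 = 0.082. Conditional survival from age 4 to x is l_x / l_4.
  x=4: (0.082/0.082) × 190 = 190.0000
  x=5: (0.052/0.082) × 328 = 208.0000
Sum = 190.0000 + 208.0000 = 398.0000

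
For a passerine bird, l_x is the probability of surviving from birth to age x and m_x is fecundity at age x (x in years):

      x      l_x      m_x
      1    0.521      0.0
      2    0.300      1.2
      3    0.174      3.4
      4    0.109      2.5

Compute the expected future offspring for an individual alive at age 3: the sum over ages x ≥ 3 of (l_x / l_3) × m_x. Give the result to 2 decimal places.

4.97

l_3 = 0.174. Conditional survival from age 3 to x is l_x / l_3.
  x=3: (0.174/0.174) × 3.4 = 3.4000
  x=4: (0.109/0.174) × 2.5 = 1.5661
Sum = 3.4000 + 1.5661 = 4.9661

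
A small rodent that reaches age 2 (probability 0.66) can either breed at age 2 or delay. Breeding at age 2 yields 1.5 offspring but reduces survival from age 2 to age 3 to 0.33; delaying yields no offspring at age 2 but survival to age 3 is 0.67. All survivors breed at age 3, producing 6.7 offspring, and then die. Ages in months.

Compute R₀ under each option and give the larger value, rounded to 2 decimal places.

breed at age 2: R₀ = 0.66 × (1.5 + 0.33 × 6.7) = 0.66 × 3.7110 = 2.4493
delay to age 3: R₀ = 0.66 × (0.67 × 6.7) = 0.66 × 4.4890 = 2.9627
Higher: delay to age 3 (2.9627).

2.96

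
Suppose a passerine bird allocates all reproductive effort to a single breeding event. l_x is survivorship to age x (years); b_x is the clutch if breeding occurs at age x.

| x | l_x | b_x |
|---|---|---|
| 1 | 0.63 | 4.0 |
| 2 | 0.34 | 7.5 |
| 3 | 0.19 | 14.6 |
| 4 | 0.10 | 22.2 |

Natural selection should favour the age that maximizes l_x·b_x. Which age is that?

3

Expected offspring if breeding at age x = l_x × b_x:
  age 1: 0.63 × 4.0 = 2.520
  age 2: 0.34 × 7.5 = 2.550
  age 3: 0.19 × 14.6 = 2.774
  age 4: 0.10 × 22.2 = 2.220
Maximum at age 3 (2.774).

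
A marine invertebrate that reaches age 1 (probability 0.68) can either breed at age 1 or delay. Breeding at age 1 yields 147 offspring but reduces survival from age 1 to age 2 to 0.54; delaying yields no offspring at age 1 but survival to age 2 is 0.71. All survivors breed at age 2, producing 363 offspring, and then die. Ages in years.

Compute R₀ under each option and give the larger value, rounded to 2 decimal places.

breed at age 1: R₀ = 0.68 × (147 + 0.54 × 363) = 0.68 × 343.0200 = 233.2536
delay to age 2: R₀ = 0.68 × (0.71 × 363) = 0.68 × 257.7300 = 175.2564
Higher: breed at age 1 (233.2536).

233.25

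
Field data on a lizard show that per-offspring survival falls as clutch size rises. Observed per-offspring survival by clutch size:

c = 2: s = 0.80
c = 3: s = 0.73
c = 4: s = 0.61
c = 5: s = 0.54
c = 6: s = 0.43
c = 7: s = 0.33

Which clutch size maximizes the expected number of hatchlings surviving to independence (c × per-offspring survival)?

Expected hatchlings surviving to independence = c × s(c):
  c=2: 2 × 0.80 = 1.600
  c=3: 3 × 0.73 = 2.190
  c=4: 4 × 0.61 = 2.440
  c=5: 5 × 0.54 = 2.700
  c=6: 6 × 0.43 = 2.580
  c=7: 7 × 0.33 = 2.310
Maximum at c = 5 (2.700 hatchlings surviving to independence).

5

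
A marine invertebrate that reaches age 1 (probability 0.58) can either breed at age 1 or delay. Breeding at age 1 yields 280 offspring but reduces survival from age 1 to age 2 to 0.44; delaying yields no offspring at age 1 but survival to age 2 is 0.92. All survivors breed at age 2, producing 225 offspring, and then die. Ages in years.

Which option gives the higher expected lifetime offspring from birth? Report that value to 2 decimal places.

219.82

breed at age 1: R₀ = 0.58 × (280 + 0.44 × 225) = 0.58 × 379.0000 = 219.8200
delay to age 2: R₀ = 0.58 × (0.92 × 225) = 0.58 × 207.0000 = 120.0600
Higher: breed at age 1 (219.8200).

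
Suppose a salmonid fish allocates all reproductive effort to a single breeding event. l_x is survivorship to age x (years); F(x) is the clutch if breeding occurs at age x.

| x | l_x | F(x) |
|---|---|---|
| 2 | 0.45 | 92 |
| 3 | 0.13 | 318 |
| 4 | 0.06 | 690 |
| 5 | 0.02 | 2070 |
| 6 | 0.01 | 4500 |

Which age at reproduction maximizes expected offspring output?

Expected offspring if breeding at age x = l_x × F(x):
  age 2: 0.45 × 92 = 41.400
  age 3: 0.13 × 318 = 41.340
  age 4: 0.06 × 690 = 41.400
  age 5: 0.02 × 2070 = 41.400
  age 6: 0.01 × 4500 = 45.000
Maximum at age 6 (45.000).

6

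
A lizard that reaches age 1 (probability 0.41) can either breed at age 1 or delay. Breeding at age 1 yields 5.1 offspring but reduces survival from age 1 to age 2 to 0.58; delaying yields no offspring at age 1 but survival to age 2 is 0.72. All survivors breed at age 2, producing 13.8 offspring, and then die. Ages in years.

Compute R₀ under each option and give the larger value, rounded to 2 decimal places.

5.37

breed at age 1: R₀ = 0.41 × (5.1 + 0.58 × 13.8) = 0.41 × 13.1040 = 5.3726
delay to age 2: R₀ = 0.41 × (0.72 × 13.8) = 0.41 × 9.9360 = 4.0738
Higher: breed at age 1 (5.3726).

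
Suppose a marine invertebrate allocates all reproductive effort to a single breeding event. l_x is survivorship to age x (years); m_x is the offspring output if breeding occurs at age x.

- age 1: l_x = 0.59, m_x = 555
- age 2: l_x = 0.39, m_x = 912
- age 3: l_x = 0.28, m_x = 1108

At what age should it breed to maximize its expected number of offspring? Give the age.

Expected offspring if breeding at age x = l_x × m_x:
  age 1: 0.59 × 555 = 327.450
  age 2: 0.39 × 912 = 355.680
  age 3: 0.28 × 1108 = 310.240
Maximum at age 2 (355.680).

2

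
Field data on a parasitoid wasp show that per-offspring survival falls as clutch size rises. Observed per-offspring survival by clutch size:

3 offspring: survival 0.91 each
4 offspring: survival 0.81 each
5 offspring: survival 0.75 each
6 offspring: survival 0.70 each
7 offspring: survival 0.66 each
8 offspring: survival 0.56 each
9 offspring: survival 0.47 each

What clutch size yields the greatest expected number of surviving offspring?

Expected surviving offspring = c × s(c):
  c=3: 3 × 0.91 = 2.730
  c=4: 4 × 0.81 = 3.240
  c=5: 5 × 0.75 = 3.750
  c=6: 6 × 0.70 = 4.200
  c=7: 7 × 0.66 = 4.620
  c=8: 8 × 0.56 = 4.480
  c=9: 9 × 0.47 = 4.230
Maximum at c = 7 (4.620 surviving offspring).

7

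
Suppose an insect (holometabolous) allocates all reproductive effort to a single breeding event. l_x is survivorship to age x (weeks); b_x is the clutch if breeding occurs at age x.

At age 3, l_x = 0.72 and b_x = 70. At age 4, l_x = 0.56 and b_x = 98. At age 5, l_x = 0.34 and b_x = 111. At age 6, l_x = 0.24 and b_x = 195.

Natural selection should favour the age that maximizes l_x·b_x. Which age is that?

Expected offspring if breeding at age x = l_x × b_x:
  age 3: 0.72 × 70 = 50.400
  age 4: 0.56 × 98 = 54.880
  age 5: 0.34 × 111 = 37.740
  age 6: 0.24 × 195 = 46.800
Maximum at age 4 (54.880).

4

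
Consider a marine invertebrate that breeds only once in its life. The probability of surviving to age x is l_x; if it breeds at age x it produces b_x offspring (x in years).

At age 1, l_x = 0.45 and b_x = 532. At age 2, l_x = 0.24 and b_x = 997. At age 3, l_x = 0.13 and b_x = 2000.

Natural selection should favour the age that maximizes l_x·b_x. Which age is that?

Expected offspring if breeding at age x = l_x × b_x:
  age 1: 0.45 × 532 = 239.400
  age 2: 0.24 × 997 = 239.280
  age 3: 0.13 × 2000 = 260.000
Maximum at age 3 (260.000).

3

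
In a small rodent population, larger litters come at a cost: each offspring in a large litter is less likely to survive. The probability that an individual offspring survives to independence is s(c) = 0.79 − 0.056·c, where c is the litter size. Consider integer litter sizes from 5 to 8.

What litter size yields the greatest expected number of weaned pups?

Expected weaned pups = c × s(c):
  c=5: 5 × 0.510 = 2.550
  c=6: 6 × 0.454 = 2.724
  c=7: 7 × 0.398 = 2.786
  c=8: 8 × 0.342 = 2.736
Maximum at c = 7 (2.786 weaned pups).

7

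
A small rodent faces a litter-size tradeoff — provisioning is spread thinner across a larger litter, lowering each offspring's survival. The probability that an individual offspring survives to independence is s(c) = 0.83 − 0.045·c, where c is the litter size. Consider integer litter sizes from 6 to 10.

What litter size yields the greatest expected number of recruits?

9

Expected recruits = c × s(c):
  c=6: 6 × 0.560 = 3.360
  c=7: 7 × 0.515 = 3.605
  c=8: 8 × 0.470 = 3.760
  c=9: 9 × 0.425 = 3.825
  c=10: 10 × 0.380 = 3.800
Maximum at c = 9 (3.825 recruits).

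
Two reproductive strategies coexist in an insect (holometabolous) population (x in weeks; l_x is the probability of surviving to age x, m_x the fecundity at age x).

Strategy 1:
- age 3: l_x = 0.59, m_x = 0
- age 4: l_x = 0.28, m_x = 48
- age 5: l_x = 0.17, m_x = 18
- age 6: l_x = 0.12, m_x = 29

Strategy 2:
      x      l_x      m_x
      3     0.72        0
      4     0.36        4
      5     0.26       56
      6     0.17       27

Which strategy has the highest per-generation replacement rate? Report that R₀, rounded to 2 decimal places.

Strategy 1: R₀ = 0.59×0 + 0.28×48 + 0.17×18 + 0.12×29 = 19.9800
Strategy 2: R₀ = 0.72×0 + 0.36×4 + 0.26×56 + 0.17×27 = 20.5900
Highest R₀: strategy 2 with 20.5900.

20.59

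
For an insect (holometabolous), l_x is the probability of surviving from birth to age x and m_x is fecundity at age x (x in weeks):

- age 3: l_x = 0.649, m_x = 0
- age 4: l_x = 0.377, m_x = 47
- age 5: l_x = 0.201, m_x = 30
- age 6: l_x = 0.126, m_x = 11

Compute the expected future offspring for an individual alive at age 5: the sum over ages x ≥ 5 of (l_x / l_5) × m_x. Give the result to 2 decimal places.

l_5 = 0.201. Conditional survival from age 5 to x is l_x / l_5.
  x=5: (0.201/0.201) × 30 = 30.0000
  x=6: (0.126/0.201) × 11 = 6.8955
Sum = 30.0000 + 6.8955 = 36.8955

36.90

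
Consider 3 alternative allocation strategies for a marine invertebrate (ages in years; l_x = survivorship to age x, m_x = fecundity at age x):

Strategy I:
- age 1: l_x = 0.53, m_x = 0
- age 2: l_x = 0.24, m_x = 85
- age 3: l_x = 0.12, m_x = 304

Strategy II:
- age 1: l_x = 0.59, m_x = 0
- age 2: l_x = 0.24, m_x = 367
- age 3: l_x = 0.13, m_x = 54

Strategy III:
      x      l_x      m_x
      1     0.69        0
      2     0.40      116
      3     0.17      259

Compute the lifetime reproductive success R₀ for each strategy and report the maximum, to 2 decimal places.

Strategy I: R₀ = 0.53×0 + 0.24×85 + 0.12×304 = 56.8800
Strategy II: R₀ = 0.59×0 + 0.24×367 + 0.13×54 = 95.1000
Strategy III: R₀ = 0.69×0 + 0.40×116 + 0.17×259 = 90.4300
Highest R₀: strategy II with 95.1000.

95.10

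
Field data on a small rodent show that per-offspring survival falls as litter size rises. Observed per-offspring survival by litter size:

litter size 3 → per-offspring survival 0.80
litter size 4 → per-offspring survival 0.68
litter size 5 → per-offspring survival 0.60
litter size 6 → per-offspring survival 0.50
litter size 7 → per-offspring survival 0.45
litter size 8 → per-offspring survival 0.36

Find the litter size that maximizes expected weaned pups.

Expected weaned pups = c × s(c):
  c=3: 3 × 0.80 = 2.400
  c=4: 4 × 0.68 = 2.720
  c=5: 5 × 0.60 = 3.000
  c=6: 6 × 0.50 = 3.000
  c=7: 7 × 0.45 = 3.150
  c=8: 8 × 0.36 = 2.880
Maximum at c = 7 (3.150 weaned pups).

7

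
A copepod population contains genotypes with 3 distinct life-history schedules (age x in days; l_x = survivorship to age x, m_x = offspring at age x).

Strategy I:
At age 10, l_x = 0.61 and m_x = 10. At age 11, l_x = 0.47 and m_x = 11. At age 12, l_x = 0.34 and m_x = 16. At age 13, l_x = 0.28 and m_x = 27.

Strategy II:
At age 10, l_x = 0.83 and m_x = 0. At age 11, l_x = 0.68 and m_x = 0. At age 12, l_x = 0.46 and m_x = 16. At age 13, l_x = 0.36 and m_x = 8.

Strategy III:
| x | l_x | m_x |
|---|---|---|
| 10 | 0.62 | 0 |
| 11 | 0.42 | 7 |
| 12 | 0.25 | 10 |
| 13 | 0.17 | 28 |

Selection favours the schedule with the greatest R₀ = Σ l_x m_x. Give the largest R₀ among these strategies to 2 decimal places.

24.27

Strategy I: R₀ = 0.61×10 + 0.47×11 + 0.34×16 + 0.28×27 = 24.2700
Strategy II: R₀ = 0.83×0 + 0.68×0 + 0.46×16 + 0.36×8 = 10.2400
Strategy III: R₀ = 0.62×0 + 0.42×7 + 0.25×10 + 0.17×28 = 10.2000
Highest R₀: strategy I with 24.2700.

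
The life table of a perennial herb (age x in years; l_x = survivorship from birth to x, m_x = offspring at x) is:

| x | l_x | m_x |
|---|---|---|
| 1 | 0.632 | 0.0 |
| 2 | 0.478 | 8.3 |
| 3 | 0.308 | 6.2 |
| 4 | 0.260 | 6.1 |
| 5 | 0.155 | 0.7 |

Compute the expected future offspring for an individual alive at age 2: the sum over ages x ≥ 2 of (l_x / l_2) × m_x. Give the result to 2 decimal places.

l_2 = 0.478. Conditional survival from age 2 to x is l_x / l_2.
  x=2: (0.478/0.478) × 8.3 = 8.3000
  x=3: (0.308/0.478) × 6.2 = 3.9950
  x=4: (0.260/0.478) × 6.1 = 3.3180
  x=5: (0.155/0.478) × 0.7 = 0.2270
Sum = 8.3000 + 3.9950 + 3.3180 + 0.2270 = 15.8400

15.84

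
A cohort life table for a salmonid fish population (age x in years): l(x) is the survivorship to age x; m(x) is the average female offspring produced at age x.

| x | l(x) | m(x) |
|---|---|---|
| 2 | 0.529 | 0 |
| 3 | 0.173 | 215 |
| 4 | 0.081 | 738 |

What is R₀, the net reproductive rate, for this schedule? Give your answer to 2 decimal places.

96.97

R₀ = Σ l(x) m(x):
  age 2: 0.529 × 0 = 0.0000
  age 3: 0.173 × 215 = 37.1950
  age 4: 0.081 × 738 = 59.7780
R₀ = 0.0000 + 37.1950 + 59.7780 = 96.9730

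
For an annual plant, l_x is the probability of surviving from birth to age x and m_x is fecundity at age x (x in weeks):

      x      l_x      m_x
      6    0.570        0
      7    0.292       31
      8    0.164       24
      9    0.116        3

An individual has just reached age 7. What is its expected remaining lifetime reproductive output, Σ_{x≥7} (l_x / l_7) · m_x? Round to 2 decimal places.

l_7 = 0.292. Conditional survival from age 7 to x is l_x / l_7.
  x=7: (0.292/0.292) × 31 = 31.0000
  x=8: (0.164/0.292) × 24 = 13.4795
  x=9: (0.116/0.292) × 3 = 1.1918
Sum = 31.0000 + 13.4795 + 1.1918 = 45.6712

45.67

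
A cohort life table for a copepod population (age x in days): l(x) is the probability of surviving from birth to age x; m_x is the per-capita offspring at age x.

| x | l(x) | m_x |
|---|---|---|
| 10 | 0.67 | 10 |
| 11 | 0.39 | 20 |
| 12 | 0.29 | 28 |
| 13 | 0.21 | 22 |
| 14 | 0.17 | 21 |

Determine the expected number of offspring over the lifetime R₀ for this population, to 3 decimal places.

R₀ = Σ l(x) m_x:
  age 10: 0.67 × 10 = 6.7000
  age 11: 0.39 × 20 = 7.8000
  age 12: 0.29 × 28 = 8.1200
  age 13: 0.21 × 22 = 4.6200
  age 14: 0.17 × 21 = 3.5700
R₀ = 6.7000 + 7.8000 + 8.1200 + 4.6200 + 3.5700 = 30.8100

30.810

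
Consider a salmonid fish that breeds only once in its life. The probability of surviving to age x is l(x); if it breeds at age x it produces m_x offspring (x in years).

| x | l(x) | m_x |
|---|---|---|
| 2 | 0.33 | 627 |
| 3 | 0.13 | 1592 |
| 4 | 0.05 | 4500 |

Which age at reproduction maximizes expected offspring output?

4

Expected offspring if breeding at age x = l(x) × m_x:
  age 2: 0.33 × 627 = 206.910
  age 3: 0.13 × 1592 = 206.960
  age 4: 0.05 × 4500 = 225.000
Maximum at age 4 (225.000).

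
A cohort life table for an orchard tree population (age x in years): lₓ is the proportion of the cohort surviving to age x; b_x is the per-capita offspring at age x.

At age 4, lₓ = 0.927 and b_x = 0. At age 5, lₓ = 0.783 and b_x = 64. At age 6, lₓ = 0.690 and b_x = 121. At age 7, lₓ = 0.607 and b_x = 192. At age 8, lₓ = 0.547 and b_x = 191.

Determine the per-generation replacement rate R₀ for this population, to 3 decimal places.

354.623

R₀ = Σ lₓ b_x:
  age 4: 0.927 × 0 = 0.0000
  age 5: 0.783 × 64 = 50.1120
  age 6: 0.690 × 121 = 83.4900
  age 7: 0.607 × 192 = 116.5440
  age 8: 0.547 × 191 = 104.4770
R₀ = 0.0000 + 50.1120 + 83.4900 + 116.5440 + 104.4770 = 354.6230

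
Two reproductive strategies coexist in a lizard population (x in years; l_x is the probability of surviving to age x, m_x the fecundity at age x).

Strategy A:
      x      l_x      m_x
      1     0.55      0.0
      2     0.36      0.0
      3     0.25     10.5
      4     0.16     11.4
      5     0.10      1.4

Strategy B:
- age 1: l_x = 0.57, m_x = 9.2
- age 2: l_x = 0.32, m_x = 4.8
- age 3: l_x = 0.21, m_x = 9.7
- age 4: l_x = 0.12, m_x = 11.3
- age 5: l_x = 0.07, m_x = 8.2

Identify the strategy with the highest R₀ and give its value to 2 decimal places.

10.75

Strategy A: R₀ = 0.55×0.0 + 0.36×0.0 + 0.25×10.5 + 0.16×11.4 + 0.10×1.4 = 4.5890
Strategy B: R₀ = 0.57×9.2 + 0.32×4.8 + 0.21×9.7 + 0.12×11.3 + 0.07×8.2 = 10.7470
Highest R₀: strategy B with 10.7470.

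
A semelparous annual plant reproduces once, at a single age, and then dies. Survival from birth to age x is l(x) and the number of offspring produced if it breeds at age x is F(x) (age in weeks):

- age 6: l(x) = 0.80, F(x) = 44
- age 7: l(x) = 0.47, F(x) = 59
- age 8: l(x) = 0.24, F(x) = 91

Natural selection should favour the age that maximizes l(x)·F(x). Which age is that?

6

Expected offspring if breeding at age x = l(x) × F(x):
  age 6: 0.80 × 44 = 35.200
  age 7: 0.47 × 59 = 27.730
  age 8: 0.24 × 91 = 21.840
Maximum at age 6 (35.200).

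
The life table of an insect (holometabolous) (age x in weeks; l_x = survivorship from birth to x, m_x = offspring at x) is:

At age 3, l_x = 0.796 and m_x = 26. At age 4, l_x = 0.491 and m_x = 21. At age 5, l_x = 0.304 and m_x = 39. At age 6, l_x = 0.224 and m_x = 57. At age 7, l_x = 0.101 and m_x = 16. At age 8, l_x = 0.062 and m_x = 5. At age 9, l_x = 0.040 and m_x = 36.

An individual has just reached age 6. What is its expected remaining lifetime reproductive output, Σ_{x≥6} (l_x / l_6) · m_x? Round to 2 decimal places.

72.03

l_6 = 0.224. Conditional survival from age 6 to x is l_x / l_6.
  x=6: (0.224/0.224) × 57 = 57.0000
  x=7: (0.101/0.224) × 16 = 7.2143
  x=8: (0.062/0.224) × 5 = 1.3839
  x=9: (0.040/0.224) × 36 = 6.4286
Sum = 57.0000 + 7.2143 + 1.3839 + 6.4286 = 72.0268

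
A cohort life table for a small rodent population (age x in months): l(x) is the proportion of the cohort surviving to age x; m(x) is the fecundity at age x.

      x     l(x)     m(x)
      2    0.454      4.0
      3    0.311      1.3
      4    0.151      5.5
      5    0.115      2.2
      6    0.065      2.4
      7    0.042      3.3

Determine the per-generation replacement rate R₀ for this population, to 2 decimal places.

R₀ = Σ l(x) m(x):
  age 2: 0.454 × 4.0 = 1.8160
  age 3: 0.311 × 1.3 = 0.4043
  age 4: 0.151 × 5.5 = 0.8305
  age 5: 0.115 × 2.2 = 0.2530
  age 6: 0.065 × 2.4 = 0.1560
  age 7: 0.042 × 3.3 = 0.1386
R₀ = 1.8160 + 0.4043 + 0.8305 + 0.2530 + 0.1560 + 0.1386 = 3.5984

3.60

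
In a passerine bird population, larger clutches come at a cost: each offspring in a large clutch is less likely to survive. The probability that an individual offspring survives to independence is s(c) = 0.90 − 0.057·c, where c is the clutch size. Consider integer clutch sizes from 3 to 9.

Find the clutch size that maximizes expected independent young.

8

Expected independent young = c × s(c):
  c=3: 3 × 0.729 = 2.187
  c=4: 4 × 0.672 = 2.688
  c=5: 5 × 0.615 = 3.075
  c=6: 6 × 0.558 = 3.348
  c=7: 7 × 0.501 = 3.507
  c=8: 8 × 0.444 = 3.552
  c=9: 9 × 0.387 = 3.483
Maximum at c = 8 (3.552 independent young).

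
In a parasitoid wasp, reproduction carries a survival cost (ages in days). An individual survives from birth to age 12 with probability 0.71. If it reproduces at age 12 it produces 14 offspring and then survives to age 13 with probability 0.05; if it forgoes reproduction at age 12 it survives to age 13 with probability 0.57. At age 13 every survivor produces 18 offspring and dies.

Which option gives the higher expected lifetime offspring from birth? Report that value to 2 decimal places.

breed at age 12: R₀ = 0.71 × (14 + 0.05 × 18) = 0.71 × 14.9000 = 10.5790
delay to age 13: R₀ = 0.71 × (0.57 × 18) = 0.71 × 10.2600 = 7.2846
Higher: breed at age 12 (10.5790).

10.58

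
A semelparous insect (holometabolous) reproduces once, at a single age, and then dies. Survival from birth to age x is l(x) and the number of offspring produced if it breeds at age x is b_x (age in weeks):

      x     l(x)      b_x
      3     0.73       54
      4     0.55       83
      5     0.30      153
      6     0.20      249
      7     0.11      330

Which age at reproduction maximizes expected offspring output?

Expected offspring if breeding at age x = l(x) × b_x:
  age 3: 0.73 × 54 = 39.420
  age 4: 0.55 × 83 = 45.650
  age 5: 0.30 × 153 = 45.900
  age 6: 0.20 × 249 = 49.800
  age 7: 0.11 × 330 = 36.300
Maximum at age 6 (49.800).

6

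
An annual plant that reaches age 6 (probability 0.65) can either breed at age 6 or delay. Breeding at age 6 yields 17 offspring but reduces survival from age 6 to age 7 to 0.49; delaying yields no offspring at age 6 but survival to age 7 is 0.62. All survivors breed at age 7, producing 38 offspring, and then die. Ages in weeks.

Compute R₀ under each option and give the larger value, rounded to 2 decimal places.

23.15

breed at age 6: R₀ = 0.65 × (17 + 0.49 × 38) = 0.65 × 35.6200 = 23.1530
delay to age 7: R₀ = 0.65 × (0.62 × 38) = 0.65 × 23.5600 = 15.3140
Higher: breed at age 6 (23.1530).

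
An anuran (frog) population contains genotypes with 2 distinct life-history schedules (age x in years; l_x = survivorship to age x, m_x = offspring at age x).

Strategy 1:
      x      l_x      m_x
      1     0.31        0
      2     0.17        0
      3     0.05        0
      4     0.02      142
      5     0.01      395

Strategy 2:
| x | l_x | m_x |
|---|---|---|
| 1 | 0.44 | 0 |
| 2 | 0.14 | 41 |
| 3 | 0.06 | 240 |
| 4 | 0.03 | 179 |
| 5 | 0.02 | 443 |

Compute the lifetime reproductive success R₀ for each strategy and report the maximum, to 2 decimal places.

34.37

Strategy 1: R₀ = 0.31×0 + 0.17×0 + 0.05×0 + 0.02×142 + 0.01×395 = 6.7900
Strategy 2: R₀ = 0.44×0 + 0.14×41 + 0.06×240 + 0.03×179 + 0.02×443 = 34.3700
Highest R₀: strategy 2 with 34.3700.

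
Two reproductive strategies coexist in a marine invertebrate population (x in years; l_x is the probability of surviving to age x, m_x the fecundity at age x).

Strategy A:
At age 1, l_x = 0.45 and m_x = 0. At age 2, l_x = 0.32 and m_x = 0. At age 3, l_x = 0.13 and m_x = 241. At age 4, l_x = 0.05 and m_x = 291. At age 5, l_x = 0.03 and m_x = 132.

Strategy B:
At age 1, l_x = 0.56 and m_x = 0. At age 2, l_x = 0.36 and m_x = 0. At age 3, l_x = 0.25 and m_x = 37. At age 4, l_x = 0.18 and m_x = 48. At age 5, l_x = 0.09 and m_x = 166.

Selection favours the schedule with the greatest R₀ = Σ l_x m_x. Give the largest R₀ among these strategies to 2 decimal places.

49.84

Strategy A: R₀ = 0.45×0 + 0.32×0 + 0.13×241 + 0.05×291 + 0.03×132 = 49.8400
Strategy B: R₀ = 0.56×0 + 0.36×0 + 0.25×37 + 0.18×48 + 0.09×166 = 32.8300
Highest R₀: strategy A with 49.8400.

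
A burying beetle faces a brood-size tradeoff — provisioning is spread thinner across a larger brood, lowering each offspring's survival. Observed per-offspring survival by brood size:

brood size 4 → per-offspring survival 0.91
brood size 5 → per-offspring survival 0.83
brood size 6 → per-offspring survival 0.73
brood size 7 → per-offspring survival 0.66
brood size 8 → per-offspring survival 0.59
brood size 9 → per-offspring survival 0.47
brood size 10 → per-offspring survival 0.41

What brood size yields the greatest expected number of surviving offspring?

8

Expected surviving offspring = c × s(c):
  c=4: 4 × 0.91 = 3.640
  c=5: 5 × 0.83 = 4.150
  c=6: 6 × 0.73 = 4.380
  c=7: 7 × 0.66 = 4.620
  c=8: 8 × 0.59 = 4.720
  c=9: 9 × 0.47 = 4.230
  c=10: 10 × 0.41 = 4.100
Maximum at c = 8 (4.720 surviving offspring).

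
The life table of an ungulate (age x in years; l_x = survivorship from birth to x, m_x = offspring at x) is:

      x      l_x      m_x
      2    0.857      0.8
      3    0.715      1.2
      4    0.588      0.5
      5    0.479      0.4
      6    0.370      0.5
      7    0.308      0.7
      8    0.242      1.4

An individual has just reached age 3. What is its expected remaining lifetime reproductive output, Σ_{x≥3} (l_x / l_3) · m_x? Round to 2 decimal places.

l_3 = 0.715. Conditional survival from age 3 to x is l_x / l_3.
  x=3: (0.715/0.715) × 1.2 = 1.2000
  x=4: (0.588/0.715) × 0.5 = 0.4112
  x=5: (0.479/0.715) × 0.4 = 0.2680
  x=6: (0.370/0.715) × 0.5 = 0.2587
  x=7: (0.308/0.715) × 0.7 = 0.3015
  x=8: (0.242/0.715) × 1.4 = 0.4738
Sum = 1.2000 + 0.4112 + 0.2680 + 0.2587 + 0.3015 + 0.4738 = 2.9133

2.91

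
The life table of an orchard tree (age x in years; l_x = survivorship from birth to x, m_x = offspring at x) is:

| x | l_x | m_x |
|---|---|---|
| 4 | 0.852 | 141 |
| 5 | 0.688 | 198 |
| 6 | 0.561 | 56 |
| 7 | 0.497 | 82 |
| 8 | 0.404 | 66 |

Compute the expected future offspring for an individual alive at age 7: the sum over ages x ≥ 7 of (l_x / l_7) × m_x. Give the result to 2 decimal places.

135.65

l_7 = 0.497. Conditional survival from age 7 to x is l_x / l_7.
  x=7: (0.497/0.497) × 82 = 82.0000
  x=8: (0.404/0.497) × 66 = 53.6499
Sum = 82.0000 + 53.6499 = 135.6499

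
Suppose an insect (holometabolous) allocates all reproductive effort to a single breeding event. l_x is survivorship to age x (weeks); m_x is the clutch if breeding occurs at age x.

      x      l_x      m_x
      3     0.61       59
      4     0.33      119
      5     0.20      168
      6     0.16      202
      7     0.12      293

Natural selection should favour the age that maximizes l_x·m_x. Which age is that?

4

Expected offspring if breeding at age x = l_x × m_x:
  age 3: 0.61 × 59 = 35.990
  age 4: 0.33 × 119 = 39.270
  age 5: 0.20 × 168 = 33.600
  age 6: 0.16 × 202 = 32.320
  age 7: 0.12 × 293 = 35.160
Maximum at age 4 (39.270).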